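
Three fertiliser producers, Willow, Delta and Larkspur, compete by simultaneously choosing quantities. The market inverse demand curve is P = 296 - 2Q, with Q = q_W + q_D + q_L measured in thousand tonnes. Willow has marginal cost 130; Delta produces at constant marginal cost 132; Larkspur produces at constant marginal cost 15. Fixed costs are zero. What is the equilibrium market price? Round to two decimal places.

Willow's profit: π_W = (296 - 2Q)q_W - (130q_W). Setting ∂π_W/∂q_W = 0: 166 - 4q_W - 2(q_D + q_L) = 0.
Delta's first-order condition: 164 - 4q_D - 2(q_W + q_L) = 0.
Larkspur's first-order condition: 281 - 4q_L - 2(q_W + q_D) = 0.
Adding the 3 first-order conditions: 611 − 8Q = 0, so Q = 611/8.
Back-substituting: q_W = (166 − 611/4)/2 = 53/8, q_D = (164 − 611/4)/2 = 45/8, q_L = (281 − 611/4)/2 = 513/8.
Total output Q = 611/8, so price P = 296 - 2·(611/8) = 573/4.

143.25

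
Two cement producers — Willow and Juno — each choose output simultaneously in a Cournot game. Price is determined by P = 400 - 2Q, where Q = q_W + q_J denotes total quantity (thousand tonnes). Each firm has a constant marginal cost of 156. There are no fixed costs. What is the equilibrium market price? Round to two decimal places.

A representative firm's profit is π_i = q_i(400 - 2Q) - 156q_i.
First-order condition (treating rivals' output as given): 244 - 4q_i - 2q_j = 0.
With identical firms every q_j equals q_i, so q_j = q_i and 244 = 6q_i, giving q_i = 122/3.
Total output Q = 244/3, so price P = 400 - 2·(244/3) = 712/3.

237.33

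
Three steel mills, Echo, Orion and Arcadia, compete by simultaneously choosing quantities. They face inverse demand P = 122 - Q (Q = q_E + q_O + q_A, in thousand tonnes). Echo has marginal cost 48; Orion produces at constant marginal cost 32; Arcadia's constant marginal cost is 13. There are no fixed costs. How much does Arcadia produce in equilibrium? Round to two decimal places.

Echo's profit: π_E = (122 - Q)q_E - (48q_E). Setting ∂π_E/∂q_E = 0: 74 - 2q_E - (q_O + q_A) = 0.
Orion's profit: π_O = (122 - Q)q_O - (32q_O). Setting ∂π_O/∂q_O = 0: 90 - 2q_O - (q_E + q_A) = 0.
Arcadia's first-order condition: 109 - 2q_A - (q_E + q_O) = 0.
Summing all 3 equations gives 273 − 4Q = 0, hence Q = 273/4.
Back-substituting: q_E = (74 − 273/4) = 23/4, q_O = (90 − 273/4) = 87/4, q_A = (109 − 273/4) = 163/4.

40.75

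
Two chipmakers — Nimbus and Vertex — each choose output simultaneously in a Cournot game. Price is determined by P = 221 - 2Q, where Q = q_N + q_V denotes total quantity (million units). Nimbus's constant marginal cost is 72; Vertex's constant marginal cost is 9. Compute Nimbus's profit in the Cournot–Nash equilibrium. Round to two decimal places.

Nimbus's profit: π_N = (221 - 2Q)q_N - (72q_N). Setting ∂π_N/∂q_N = 0: 149 - 4q_N - 2(q_V) = 0.
Vertex's profit: π_V = (221 - 2Q)q_V - (9q_V). Setting ∂π_V/∂q_V = 0: 212 - 4q_V - 2(q_N) = 0.
Rearranging gives the reaction functions q_N = (149 - 2q_V)/4 and q_V = (212 - 2q_N)/4.
Substituting one into the other gives q_N = 43/3 and q_V = 275/6.
Price P = 221 - 2·(361/6) = 302/3.
Nimbus's profit: (302/3 - 72)·(43/3) = 410.8889.

410.89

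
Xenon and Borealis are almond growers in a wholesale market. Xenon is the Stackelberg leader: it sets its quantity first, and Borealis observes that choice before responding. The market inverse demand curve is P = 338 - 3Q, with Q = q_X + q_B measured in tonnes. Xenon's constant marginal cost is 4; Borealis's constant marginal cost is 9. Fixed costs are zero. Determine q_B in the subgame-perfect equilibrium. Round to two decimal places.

The follower Borealis best-responds to any q_X: π_B = (338 - 3Q)q_B - 9q_B.
Follower FOC: 329 - 3q_X - 6q_B = 0, so q_B(q_X) = (329 - 3q_X)/6.
The leader anticipates this reaction. Substituting into P = 338 - 3Q gives P = 347/2 - (3/2)q_X, so π_X = (347/2 - (3/2)q_X)q_X - 4q_X.
The leader's first-order condition 339/2 - 3q_X = 0 yields q_X = 113/2.
Then q_B = (329 - 3·(113/2))/6 = 319/12.

26.58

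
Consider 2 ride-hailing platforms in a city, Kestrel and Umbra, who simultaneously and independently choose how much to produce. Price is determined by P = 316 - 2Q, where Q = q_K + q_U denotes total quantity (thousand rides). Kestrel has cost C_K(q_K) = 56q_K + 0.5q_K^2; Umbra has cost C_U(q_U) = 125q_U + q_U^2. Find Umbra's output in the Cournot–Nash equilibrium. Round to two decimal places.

Kestrel's profit: π_K = (316 - 2Q)q_K - (56q_K + (1/2)q_K²). Setting ∂π_K/∂q_K = 0: 260 - 5q_K - 2(q_U) = 0.
Umbra's profit: π_U = (316 - 2Q)q_U - (125q_U + q_U²). Setting ∂π_U/∂q_U = 0: 191 - 6q_U - 2(q_K) = 0.
So q_K = (260 - 2q_U)/5 and q_U = (191 - 2q_K)/6.
Substituting one into the other gives q_K = 589/13 and q_U = 435/26.

16.73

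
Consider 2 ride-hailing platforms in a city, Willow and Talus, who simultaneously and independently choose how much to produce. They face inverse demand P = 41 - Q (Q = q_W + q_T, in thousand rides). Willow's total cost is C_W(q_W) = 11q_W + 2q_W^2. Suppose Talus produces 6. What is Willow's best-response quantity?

4

With the rival's output fixed at 6, Willow's profit is π_W = (41 - 6 - q_W)q_W - (11q_W + 2q_W²) = (35 - q_W)q_W - (11q_W + 2q_W²).
∂π_W/∂q_W = 24 - 6q_W = 0, so q_W = 4.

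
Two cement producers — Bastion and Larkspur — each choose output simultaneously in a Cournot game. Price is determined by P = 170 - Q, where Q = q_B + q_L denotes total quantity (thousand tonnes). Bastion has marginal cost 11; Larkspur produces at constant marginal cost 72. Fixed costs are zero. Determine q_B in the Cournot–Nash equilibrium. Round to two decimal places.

73.33

Bastion's profit: π_B = (170 - Q)q_B - (11q_B). Setting ∂π_B/∂q_B = 0: 159 - 2q_B - (q_L) = 0.
Larkspur's first-order condition: 98 - 2q_L - (q_B) = 0.
Rearranging gives the reaction functions q_B = (159 - q_L)/2 and q_L = (98 - q_B)/2.
Solving the pair: q_B = 220/3, q_L = 37/3.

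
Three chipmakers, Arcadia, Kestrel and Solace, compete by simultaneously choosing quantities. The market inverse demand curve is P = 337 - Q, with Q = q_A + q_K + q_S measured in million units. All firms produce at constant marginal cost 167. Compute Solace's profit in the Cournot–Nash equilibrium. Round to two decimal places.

A representative firm's profit is π_i = q_i(337 - Q) - 167q_i.
First-order condition (treating rivals' output as given): 170 - 2q_i - Σ_{j≠i} q_j = 0.
With identical firms every q_j equals q_i, so Σ_{j≠i} q_j = 2q_i and 170 = 4q_i, giving q_i = 85/2.
Price P = 337 - 255/2 = 419/2.
Solace's profit: (419/2 - 167)·(85/2) = 1806.2500.

1806.25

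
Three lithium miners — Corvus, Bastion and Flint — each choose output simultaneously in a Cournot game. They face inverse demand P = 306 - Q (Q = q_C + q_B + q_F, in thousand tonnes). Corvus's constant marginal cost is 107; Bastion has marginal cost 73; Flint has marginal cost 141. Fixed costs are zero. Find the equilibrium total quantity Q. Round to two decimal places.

Corvus's profit: π_C = (306 - Q)q_C - (107q_C). Setting ∂π_C/∂q_C = 0: 199 - 2q_C - (q_B + q_F) = 0.
Bastion's first-order condition: 233 - 2q_B - (q_C + q_F) = 0.
Flint's first-order condition: 165 - 2q_F - (q_C + q_B) = 0.
Adding the 3 conditions: 597 − 2Q − 2Q = 0, i.e. Q = 597/4.
Back-substituting: q_C = (199 − 597/4) = 199/4, q_B = (233 − 597/4) = 335/4, q_F = (165 − 597/4) = 63/4.
Total output Q = 199/4 + 335/4 + 63/4 = 597/4.

149.25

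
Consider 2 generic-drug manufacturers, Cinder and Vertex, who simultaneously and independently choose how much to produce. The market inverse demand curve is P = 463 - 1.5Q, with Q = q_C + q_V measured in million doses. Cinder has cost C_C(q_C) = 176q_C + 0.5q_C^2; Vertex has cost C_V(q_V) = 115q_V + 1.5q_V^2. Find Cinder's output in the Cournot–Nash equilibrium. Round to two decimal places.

Cinder's profit: π_C = (463 - 1.5Q)q_C - (176q_C + (1/2)q_C²). Setting ∂π_C/∂q_C = 0: 287 - 4q_C - (3/2)(q_V) = 0.
Vertex's first-order condition: 348 - 6q_V - (3/2)(q_C) = 0.
So q_C = (287 - (3/2)q_V)/4 and q_V = (348 - (3/2)q_C)/6.
Solving the pair: q_C = 1600/29, q_V = 1282/29.

55.17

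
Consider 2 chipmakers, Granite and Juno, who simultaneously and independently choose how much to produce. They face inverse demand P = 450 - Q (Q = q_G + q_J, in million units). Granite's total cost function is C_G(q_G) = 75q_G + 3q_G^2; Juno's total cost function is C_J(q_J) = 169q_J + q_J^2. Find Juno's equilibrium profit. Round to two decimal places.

Granite's profit: π_G = (450 - Q)q_G - (75q_G + 3q_G²). Setting ∂π_G/∂q_G = 0: 375 - 8q_G - (q_J) = 0.
Juno's first-order condition: 281 - 4q_J - (q_G) = 0.
Best responses: q_G = (375 - q_J)/8, q_J = (281 - q_G)/4.
Substituting one into the other gives q_G = 1219/31 and q_J = 1873/31.
Price P = 450 - 99.7419 = 350.2581.
Juno's profit: 350.2581·(1873/31) - 169·(1873/31) - (1873/31)² = 7300.9969.

7301.00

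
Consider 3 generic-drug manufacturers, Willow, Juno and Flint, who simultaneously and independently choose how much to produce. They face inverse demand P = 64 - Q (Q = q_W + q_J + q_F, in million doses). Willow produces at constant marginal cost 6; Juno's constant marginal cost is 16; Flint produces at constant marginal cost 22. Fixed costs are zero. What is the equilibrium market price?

Willow's profit: π_W = (64 - Q)q_W - (6q_W). Setting ∂π_W/∂q_W = 0: 58 - 2q_W - (q_J + q_F) = 0.
Juno's first-order condition: 48 - 2q_J - (q_W + q_F) = 0.
Flint's profit: π_F = (64 - Q)q_F - (22q_F). Setting ∂π_F/∂q_F = 0: 42 - 2q_F - (q_W + q_J) = 0.
Summing all 3 equations gives 148 − 4Q = 0, hence Q = 37.
Back-substituting: q_W = (58 − 37) = 21, q_J = (48 − 37) = 11, q_F = (42 − 37) = 5.
Total output Q = 37, so price P = 64 - 37 = 27.

27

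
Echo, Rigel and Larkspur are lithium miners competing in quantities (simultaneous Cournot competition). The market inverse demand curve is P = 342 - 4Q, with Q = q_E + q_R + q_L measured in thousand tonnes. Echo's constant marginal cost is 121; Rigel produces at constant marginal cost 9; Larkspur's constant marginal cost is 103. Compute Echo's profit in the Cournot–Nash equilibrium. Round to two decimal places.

129.39

Echo's profit: π_E = (342 - 4Q)q_E - (121q_E). Setting ∂π_E/∂q_E = 0: 221 - 8q_E - 4(q_R + q_L) = 0.
Rigel's profit: π_R = (342 - 4Q)q_R - (9q_R). Setting ∂π_R/∂q_R = 0: 333 - 8q_R - 4(q_E + q_L) = 0.
Larkspur's first-order condition: 239 - 8q_L - 4(q_E + q_R) = 0.
Adding the 3 conditions: 793 − 8Q − 8Q = 0, i.e. Q = 793/16.
Back-substituting: q_E = (221 − 793/4)/4 = 91/16, q_R = (333 − 793/4)/4 = 539/16, q_L = (239 − 793/4)/4 = 163/16.
Price P = 342 - 4·(793/16) = 575/4.
Echo's profit: (575/4 - 121)·(91/16) = 129.3906.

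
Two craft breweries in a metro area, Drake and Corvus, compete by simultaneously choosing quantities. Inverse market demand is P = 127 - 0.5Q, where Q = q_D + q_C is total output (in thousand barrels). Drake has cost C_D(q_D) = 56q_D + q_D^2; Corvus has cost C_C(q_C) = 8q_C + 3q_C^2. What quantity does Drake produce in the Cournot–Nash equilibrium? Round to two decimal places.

21.08

Drake's profit: π_D = (127 - 0.5Q)q_D - (56q_D + q_D²). Setting ∂π_D/∂q_D = 0: 71 - 3q_D - (1/2)(q_C) = 0.
Corvus's first-order condition: 119 - 7q_C - (1/2)(q_D) = 0.
Rearranging gives the reaction functions q_D = (71 - (1/2)q_C)/3 and q_C = (119 - (1/2)q_D)/7.
Solving the pair: q_D = 1750/83, q_C = 1286/83.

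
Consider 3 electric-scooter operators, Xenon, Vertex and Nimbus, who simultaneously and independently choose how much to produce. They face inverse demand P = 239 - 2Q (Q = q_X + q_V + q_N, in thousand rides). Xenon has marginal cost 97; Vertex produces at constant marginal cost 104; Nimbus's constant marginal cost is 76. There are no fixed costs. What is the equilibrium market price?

Xenon's profit: π_X = (239 - 2Q)q_X - (97q_X). Setting ∂π_X/∂q_X = 0: 142 - 4q_X - 2(q_V + q_N) = 0.
Vertex's profit: π_V = (239 - 2Q)q_V - (104q_V). Setting ∂π_V/∂q_V = 0: 135 - 4q_V - 2(q_X + q_N) = 0.
Nimbus's profit: π_N = (239 - 2Q)q_N - (76q_N). Setting ∂π_N/∂q_N = 0: 163 - 4q_N - 2(q_X + q_V) = 0.
Summing all 3 equations gives 440 − 8Q = 0, hence Q = 55.
Back-substituting: q_X = (142 − 110)/2 = 16, q_V = (135 − 110)/2 = 25/2, q_N = (163 − 110)/2 = 53/2.
Total output Q = 55, so price P = 239 - 2·55 = 129.

129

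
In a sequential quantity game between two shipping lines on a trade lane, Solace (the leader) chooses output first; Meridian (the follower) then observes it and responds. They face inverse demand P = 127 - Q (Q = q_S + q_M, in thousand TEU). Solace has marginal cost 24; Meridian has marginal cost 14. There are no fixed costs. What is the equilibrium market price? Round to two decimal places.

47.25

The follower Meridian best-responds to any q_S: π_M = (127 - Q)q_M - 14q_M.
∂π_M/∂q_M = 113 - q_S - 2q_M = 0 gives the reaction function q_M = (113 - q_S)/2.
Solace substitutes q_M(q_S) into its own profit: π_S = q_S(127 - q_S - (113 - q_S)/2) - 24q_S = (141/2 - (1/2)q_S)q_S - 24q_S.
The leader's first-order condition 93/2 - q_S = 0 yields q_S = 93/2.
Then q_M = (113 - 93/2)/2 = 133/4.
Total output Q = 319/4, so price P = 127 - 319/4 = 189/4.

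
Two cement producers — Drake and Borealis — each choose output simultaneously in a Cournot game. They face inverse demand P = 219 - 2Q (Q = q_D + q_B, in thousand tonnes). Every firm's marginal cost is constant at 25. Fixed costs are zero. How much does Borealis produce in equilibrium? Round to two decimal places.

32.33

Each firm earns π_i = (219 - 2Q)q_i - 25q_i.
Setting ∂π_i/∂q_i = 0 with rivals' quantities fixed: 194 - 4q_i - 2q_j = 0.
With identical firms every q_j equals q_i, so q_j = q_i and 194 = 6q_i, giving q_i = 97/3.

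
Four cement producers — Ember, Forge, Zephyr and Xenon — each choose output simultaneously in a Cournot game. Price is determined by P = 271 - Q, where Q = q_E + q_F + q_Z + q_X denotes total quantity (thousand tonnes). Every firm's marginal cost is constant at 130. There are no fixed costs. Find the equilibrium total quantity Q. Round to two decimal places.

112.80

A representative firm's profit is π_i = q_i(271 - Q) - 130q_i.
First-order condition (treating rivals' output as given): 141 - 2q_i - Σ_{j≠i} q_j = 0.
By symmetry each firm produces the same amount; substituting Σ_{j≠i} q_j = 3q_i yields q_i = 141/5.
Total output Q = 141/5 + 141/5 + 141/5 + 141/5 = 564/5.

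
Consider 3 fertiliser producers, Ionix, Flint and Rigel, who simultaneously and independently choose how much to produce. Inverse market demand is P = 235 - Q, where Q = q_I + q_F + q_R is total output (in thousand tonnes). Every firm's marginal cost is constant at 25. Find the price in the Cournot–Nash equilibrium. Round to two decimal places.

Each firm earns π_i = (235 - Q)q_i - 25q_i.
Setting ∂π_i/∂q_i = 0 with rivals' quantities fixed: 210 - 2q_i - Σ_{j≠i} q_j = 0.
By symmetry each firm produces the same amount; substituting Σ_{j≠i} q_j = 2q_i yields q_i = 210/4 = 105/2.
Total output Q = 315/2, so price P = 235 - 315/2 = 155/2.

77.50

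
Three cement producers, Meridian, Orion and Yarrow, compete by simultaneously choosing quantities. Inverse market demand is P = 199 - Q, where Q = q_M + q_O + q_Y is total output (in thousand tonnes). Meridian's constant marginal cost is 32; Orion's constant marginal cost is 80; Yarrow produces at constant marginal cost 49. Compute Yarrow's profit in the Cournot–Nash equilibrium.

Meridian's profit: π_M = (199 - Q)q_M - (32q_M). Setting ∂π_M/∂q_M = 0: 167 - 2q_M - (q_O + q_Y) = 0.
Orion's first-order condition: 119 - 2q_O - (q_M + q_Y) = 0.
Yarrow's profit: π_Y = (199 - Q)q_Y - (49q_Y). Setting ∂π_Y/∂q_Y = 0: 150 - 2q_Y - (q_M + q_O) = 0.
Adding the 3 conditions: 436 − 2Q − 2Q = 0, i.e. Q = 109.
Back-substituting: q_M = (167 − 109) = 58, q_O = (119 − 109) = 10, q_Y = (150 − 109) = 41.
Price P = 199 - 109 = 90.
Yarrow's profit: (90 - 49)·41 = 1681.

1681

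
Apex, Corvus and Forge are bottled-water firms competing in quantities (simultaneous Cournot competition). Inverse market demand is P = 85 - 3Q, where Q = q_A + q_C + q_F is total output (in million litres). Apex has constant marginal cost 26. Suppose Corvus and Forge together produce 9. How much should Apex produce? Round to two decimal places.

5.33

With rivals' combined output fixed at 9, Apex's profit is π_A = (85 - 3·9 - 3q_A)q_A - (26q_A) = (58 - 3q_A)q_A - (26q_A).
∂π_A/∂q_A = 32 - 6q_A = 0, so q_A = 16/3.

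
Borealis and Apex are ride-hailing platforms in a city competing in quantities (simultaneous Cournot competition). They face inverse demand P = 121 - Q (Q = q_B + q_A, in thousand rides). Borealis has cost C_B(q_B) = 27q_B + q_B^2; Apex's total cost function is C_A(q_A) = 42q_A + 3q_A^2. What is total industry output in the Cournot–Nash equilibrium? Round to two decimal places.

Borealis's profit: π_B = (121 - Q)q_B - (27q_B + q_B²). Setting ∂π_B/∂q_B = 0: 94 - 4q_B - (q_A) = 0.
Apex's profit: π_A = (121 - Q)q_A - (42q_A + 3q_A²). Setting ∂π_A/∂q_A = 0: 79 - 8q_A - (q_B) = 0.
Best responses: q_B = (94 - q_A)/4, q_A = (79 - q_B)/8.
Solving the pair: q_B = 673/31, q_A = 222/31.
Total output Q = 673/31 + 222/31 = 895/31.

28.87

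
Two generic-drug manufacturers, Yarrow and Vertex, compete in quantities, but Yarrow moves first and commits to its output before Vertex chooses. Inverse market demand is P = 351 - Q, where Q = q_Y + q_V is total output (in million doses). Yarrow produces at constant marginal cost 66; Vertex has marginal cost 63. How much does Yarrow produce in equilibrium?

141

Solve by backward induction. Given q_Y, the follower Vertex maximises π_V = (351 - q_Y - q_V)q_V - 63q_V.
∂π_V/∂q_V = 288 - q_Y - 2q_V = 0 gives the reaction function q_V = (288 - q_Y)/2.
Yarrow substitutes q_V(q_Y) into its own profit: π_Y = q_Y(351 - q_Y - (288 - q_Y)/2) - 66q_Y = (207 - (1/2)q_Y)q_Y - 66q_Y.
The leader's first-order condition 141 - q_Y = 0 yields q_Y = 141.
Then q_V = (288 - 141)/2 = 147/2.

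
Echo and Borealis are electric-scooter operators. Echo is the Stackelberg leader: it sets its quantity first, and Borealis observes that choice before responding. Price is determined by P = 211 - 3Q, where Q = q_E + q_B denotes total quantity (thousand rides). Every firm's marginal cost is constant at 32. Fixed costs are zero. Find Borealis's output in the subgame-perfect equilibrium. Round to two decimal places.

14.92

The follower Borealis best-responds to any q_E: π_B = (211 - 3Q)q_B - 32q_B.
Setting the follower's marginal profit to zero, 179 - 3q_E - 6q_B = 0, i.e. q_B = (179 - 3q_E)/6.
Echo substitutes q_B(q_E) into its own profit: π_E = q_E(211 - 3q_E - (179 - 3q_E)/2) - 32q_E = (243/2 - (3/2)q_E)q_E - 32q_E.
The leader's first-order condition 179/2 - 3q_E = 0 yields q_E = 179/6.
Then q_B = (179 - 3·(179/6))/6 = 179/12.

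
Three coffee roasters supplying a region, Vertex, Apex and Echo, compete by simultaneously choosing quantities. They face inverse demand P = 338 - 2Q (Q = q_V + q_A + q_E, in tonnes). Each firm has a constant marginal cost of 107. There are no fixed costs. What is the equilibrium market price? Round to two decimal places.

164.75

Each firm earns π_i = (338 - 2Q)q_i - 107q_i.
Setting ∂π_i/∂q_i = 0 with rivals' quantities fixed: 231 - 4q_i - 2·Σ_{j≠i} q_j = 0.
With identical firms every q_j equals q_i, so Σ_{j≠i} q_j = 2q_i and 231 = 8q_i, giving q_i = 231/8.
Total output Q = 693/8, so price P = 338 - 2·(693/8) = 659/4.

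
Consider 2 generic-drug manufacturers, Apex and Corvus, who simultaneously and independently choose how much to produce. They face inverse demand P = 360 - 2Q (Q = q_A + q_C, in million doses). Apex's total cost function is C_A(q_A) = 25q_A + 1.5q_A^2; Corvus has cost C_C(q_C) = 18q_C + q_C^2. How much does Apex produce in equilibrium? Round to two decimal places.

34.89

Apex's profit: π_A = (360 - 2Q)q_A - (25q_A + (3/2)q_A²). Setting ∂π_A/∂q_A = 0: 335 - 7q_A - 2(q_C) = 0.
Corvus's first-order condition: 342 - 6q_C - 2(q_A) = 0.
So q_A = (335 - 2q_C)/7 and q_C = (342 - 2q_A)/6.
Substituting one into the other gives q_A = 663/19 and q_C = 862/19.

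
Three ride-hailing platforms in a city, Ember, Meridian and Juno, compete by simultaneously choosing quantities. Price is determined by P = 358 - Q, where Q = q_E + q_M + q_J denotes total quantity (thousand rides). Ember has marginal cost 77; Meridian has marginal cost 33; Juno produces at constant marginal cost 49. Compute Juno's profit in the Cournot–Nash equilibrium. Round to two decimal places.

6440.06

Ember's profit: π_E = (358 - Q)q_E - (77q_E). Setting ∂π_E/∂q_E = 0: 281 - 2q_E - (q_M + q_J) = 0.
Meridian's first-order condition: 325 - 2q_M - (q_E + q_J) = 0.
Juno's profit: π_J = (358 - Q)q_J - (49q_J). Setting ∂π_J/∂q_J = 0: 309 - 2q_J - (q_E + q_M) = 0.
Adding the 3 first-order conditions: 915 − 4Q = 0, so Q = 915/4.
Back-substituting: q_E = (281 − 915/4) = 209/4, q_M = (325 − 915/4) = 385/4, q_J = (309 − 915/4) = 321/4.
Price P = 358 - 915/4 = 517/4.
Juno's profit: (517/4 - 49)·(321/4) = 6440.0625.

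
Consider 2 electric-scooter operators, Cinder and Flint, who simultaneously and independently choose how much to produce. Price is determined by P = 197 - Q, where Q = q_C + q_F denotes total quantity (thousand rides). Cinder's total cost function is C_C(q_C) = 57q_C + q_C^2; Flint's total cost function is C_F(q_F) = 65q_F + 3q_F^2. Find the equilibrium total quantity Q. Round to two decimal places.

Cinder's profit: π_C = (197 - Q)q_C - (57q_C + q_C²). Setting ∂π_C/∂q_C = 0: 140 - 4q_C - (q_F) = 0.
Flint's profit: π_F = (197 - Q)q_F - (65q_F + 3q_F²). Setting ∂π_F/∂q_F = 0: 132 - 8q_F - (q_C) = 0.
Rearranging gives the reaction functions q_C = (140 - q_F)/4 and q_F = (132 - q_C)/8.
Substituting one into the other gives q_C = 988/31 and q_F = 388/31.
Total output Q = 988/31 + 388/31 = 1376/31.

44.39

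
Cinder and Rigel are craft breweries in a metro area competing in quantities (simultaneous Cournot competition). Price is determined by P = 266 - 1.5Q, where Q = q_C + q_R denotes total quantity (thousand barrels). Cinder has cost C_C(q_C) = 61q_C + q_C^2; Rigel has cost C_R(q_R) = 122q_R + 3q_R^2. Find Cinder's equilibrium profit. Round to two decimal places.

3630.03

Cinder's profit: π_C = (266 - 1.5Q)q_C - (61q_C + q_C²). Setting ∂π_C/∂q_C = 0: 205 - 5q_C - (3/2)(q_R) = 0.
Rigel's first-order condition: 144 - 9q_R - (3/2)(q_C) = 0.
So q_C = (205 - (3/2)q_R)/5 and q_R = (144 - (3/2)q_C)/9.
Substituting one into the other gives q_C = 724/19 and q_R = 550/57.
Price P = 266 - (3/2)·47.7544 = 194.3684.
Cinder's profit: 194.3684·(724/19) - 61·(724/19) - (724/19)² = 3630.0277.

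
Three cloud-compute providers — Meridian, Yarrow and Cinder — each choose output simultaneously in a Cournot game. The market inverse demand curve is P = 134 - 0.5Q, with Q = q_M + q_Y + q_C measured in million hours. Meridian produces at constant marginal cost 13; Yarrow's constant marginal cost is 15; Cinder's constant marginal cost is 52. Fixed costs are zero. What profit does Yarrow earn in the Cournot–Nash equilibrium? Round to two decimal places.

2964.50

Meridian's profit: π_M = (134 - 0.5Q)q_M - (13q_M). Setting ∂π_M/∂q_M = 0: 121 - q_M - (1/2)(q_Y + q_C) = 0.
Yarrow's profit: π_Y = (134 - 0.5Q)q_Y - (15q_Y). Setting ∂π_Y/∂q_Y = 0: 119 - q_Y - (1/2)(q_M + q_C) = 0.
Cinder's profit: π_C = (134 - 0.5Q)q_C - (52q_C). Setting ∂π_C/∂q_C = 0: 82 - q_C - (1/2)(q_M + q_Y) = 0.
Summing all 3 equations gives 322 − 2Q = 0, hence Q = 161.
Back-substituting: q_M = (121 − 161/2)/(1/2) = 81, q_Y = (119 − 161/2)/(1/2) = 77, q_C = (82 − 161/2)/(1/2) = 3.
Price P = 134 - (1/2)·161 = 107/2.
Yarrow's profit: (107/2 - 15)·77 = 2964.5000.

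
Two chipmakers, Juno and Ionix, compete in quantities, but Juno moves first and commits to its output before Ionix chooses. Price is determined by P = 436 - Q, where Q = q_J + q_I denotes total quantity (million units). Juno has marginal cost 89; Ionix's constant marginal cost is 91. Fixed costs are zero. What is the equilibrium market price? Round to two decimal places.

The follower Ionix best-responds to any q_J: π_I = (436 - Q)q_I - 91q_I.
Follower FOC: 345 - q_J - 2q_I = 0, so q_I(q_J) = (345 - q_J)/2.
The leader anticipates this reaction. Substituting into P = 436 - Q gives P = 527/2 - (1/2)q_J, so π_J = (527/2 - (1/2)q_J)q_J - 89q_J.
The leader's first-order condition 349/2 - q_J = 0 yields q_J = 349/2.
Then q_I = (345 - 349/2)/2 = 341/4.
Total output Q = 1039/4, so price P = 436 - 1039/4 = 705/4.

176.25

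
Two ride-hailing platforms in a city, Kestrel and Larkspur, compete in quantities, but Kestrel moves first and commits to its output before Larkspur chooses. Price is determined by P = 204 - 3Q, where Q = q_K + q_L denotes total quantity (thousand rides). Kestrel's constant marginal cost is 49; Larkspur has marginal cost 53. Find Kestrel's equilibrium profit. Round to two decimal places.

1053.38

Solve by backward induction. Given q_K, the follower Larkspur maximises π_L = (204 - 3q_K - 3q_L)q_L - 53q_L.
∂π_L/∂q_L = 151 - 3q_K - 6q_L = 0 gives the reaction function q_L = (151 - 3q_K)/6.
Kestrel substitutes q_L(q_K) into its own profit: π_K = q_K(204 - 3q_K - (151 - 3q_K)/2) - 49q_K = (257/2 - (3/2)q_K)q_K - 49q_K.
The leader's first-order condition 159/2 - 3q_K = 0 yields q_K = 53/2.
Then q_L = (151 - 3·(53/2))/6 = 143/12.
Price P = 204 - 3·(461/12) = 355/4.
Kestrel's profit: (355/4 - 49)·(53/2) = 1053.3750.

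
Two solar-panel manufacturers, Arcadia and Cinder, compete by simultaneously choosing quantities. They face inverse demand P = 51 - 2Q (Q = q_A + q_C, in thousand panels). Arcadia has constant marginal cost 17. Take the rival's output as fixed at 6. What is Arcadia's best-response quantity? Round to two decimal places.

With the rival's output fixed at 6, Arcadia's profit is π_A = (51 - 2·6 - 2q_A)q_A - (17q_A) = (39 - 2q_A)q_A - (17q_A).
∂π_A/∂q_A = 22 - 4q_A = 0, so q_A = 11/2.

5.50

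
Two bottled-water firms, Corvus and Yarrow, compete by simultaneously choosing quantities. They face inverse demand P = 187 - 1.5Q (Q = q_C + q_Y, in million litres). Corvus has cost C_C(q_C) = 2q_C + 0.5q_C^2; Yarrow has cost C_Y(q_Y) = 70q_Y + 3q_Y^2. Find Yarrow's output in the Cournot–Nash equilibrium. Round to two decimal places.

5.64

Corvus's profit: π_C = (187 - 1.5Q)q_C - (2q_C + (1/2)q_C²). Setting ∂π_C/∂q_C = 0: 185 - 4q_C - (3/2)(q_Y) = 0.
Yarrow's profit: π_Y = (187 - 1.5Q)q_Y - (70q_Y + 3q_Y²). Setting ∂π_Y/∂q_Y = 0: 117 - 9q_Y - (3/2)(q_C) = 0.
Rearranging gives the reaction functions q_C = (185 - (3/2)q_Y)/4 and q_Y = (117 - (3/2)q_C)/9.
Solving the pair: q_C = 662/15, q_Y = 254/45.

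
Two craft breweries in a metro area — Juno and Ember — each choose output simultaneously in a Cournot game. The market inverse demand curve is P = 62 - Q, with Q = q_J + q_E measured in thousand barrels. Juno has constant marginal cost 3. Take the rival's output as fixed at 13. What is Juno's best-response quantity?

With the rival's output fixed at 13, Juno's profit is π_J = (62 - 13 - q_J)q_J - (3q_J) = (49 - q_J)q_J - (3q_J).
∂π_J/∂q_J = 46 - 2q_J = 0, so q_J = 23.

23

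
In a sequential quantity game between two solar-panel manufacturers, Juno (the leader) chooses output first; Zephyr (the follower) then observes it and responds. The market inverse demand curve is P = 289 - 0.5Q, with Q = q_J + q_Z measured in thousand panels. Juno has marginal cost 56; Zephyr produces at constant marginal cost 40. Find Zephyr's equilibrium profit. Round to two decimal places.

9870.13

Solve by backward induction. Given q_J, the follower Zephyr maximises π_Z = (289 - (1/2)q_J - (1/2)q_Z)q_Z - 40q_Z.
Follower FOC: 249 - (1/2)q_J - q_Z = 0, so q_Z(q_J) = (249 - (1/2)q_J).
Juno substitutes q_Z(q_J) into its own profit: π_J = q_J(289 - (1/2)q_J - (249 - (1/2)q_J)/2) - 56q_J = (329/2 - (1/4)q_J)q_J - 56q_J.
The leader's first-order condition 217/2 - (1/2)q_J = 0 yields q_J = 217.
Then q_Z = (249 - (1/2)·217) = 281/2.
Price P = 289 - (1/2)·(715/2) = 441/4.
Zephyr's profit: (441/4 - 40)·(281/2) = 9870.1250.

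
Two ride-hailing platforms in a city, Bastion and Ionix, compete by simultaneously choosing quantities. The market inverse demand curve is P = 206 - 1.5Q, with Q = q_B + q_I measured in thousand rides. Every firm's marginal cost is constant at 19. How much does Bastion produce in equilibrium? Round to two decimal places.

A representative firm's profit is π_i = q_i(206 - 1.5Q) - 19q_i.
First-order condition (treating rivals' output as given): 187 - 3q_i - (3/2)q_j = 0.
With identical firms every q_j equals q_i, so q_j = q_i and 187 = (9/2)q_i, giving q_i = 374/9.

41.56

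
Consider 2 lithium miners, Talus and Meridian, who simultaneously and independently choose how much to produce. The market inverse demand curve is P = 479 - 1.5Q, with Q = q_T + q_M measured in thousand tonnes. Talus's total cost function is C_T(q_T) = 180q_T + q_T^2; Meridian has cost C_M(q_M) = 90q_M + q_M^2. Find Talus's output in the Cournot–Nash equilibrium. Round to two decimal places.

Talus's profit: π_T = (479 - 1.5Q)q_T - (180q_T + q_T²). Setting ∂π_T/∂q_T = 0: 299 - 5q_T - (3/2)(q_M) = 0.
Meridian's first-order condition: 389 - 5q_M - (3/2)(q_T) = 0.
So q_T = (299 - (3/2)q_M)/5 and q_M = (389 - (3/2)q_T)/5.
Substituting one into the other gives q_T = 40.0659 and q_M = 65.7802.

40.07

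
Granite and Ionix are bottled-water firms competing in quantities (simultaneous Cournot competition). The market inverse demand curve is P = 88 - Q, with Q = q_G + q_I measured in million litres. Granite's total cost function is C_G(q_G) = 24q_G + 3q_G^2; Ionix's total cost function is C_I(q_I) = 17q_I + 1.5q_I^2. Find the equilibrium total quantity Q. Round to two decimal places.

Granite's profit: π_G = (88 - Q)q_G - (24q_G + 3q_G²). Setting ∂π_G/∂q_G = 0: 64 - 8q_G - (q_I) = 0.
Ionix's profit: π_I = (88 - Q)q_I - (17q_I + (3/2)q_I²). Setting ∂π_I/∂q_I = 0: 71 - 5q_I - (q_G) = 0.
Rearranging gives the reaction functions q_G = (64 - q_I)/8 and q_I = (71 - q_G)/5.
Solving the pair: q_G = 83/13, q_I = 168/13.
Total output Q = 83/13 + 168/13 = 251/13.

19.31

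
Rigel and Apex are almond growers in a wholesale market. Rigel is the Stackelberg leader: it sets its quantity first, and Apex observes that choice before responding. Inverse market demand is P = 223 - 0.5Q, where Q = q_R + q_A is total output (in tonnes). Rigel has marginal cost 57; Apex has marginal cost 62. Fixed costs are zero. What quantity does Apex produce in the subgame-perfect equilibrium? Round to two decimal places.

Solve by backward induction. Given q_R, the follower Apex maximises π_A = (223 - (1/2)q_R - (1/2)q_A)q_A - 62q_A.
∂π_A/∂q_A = 161 - (1/2)q_R - q_A = 0 gives the reaction function q_A = (161 - (1/2)q_R).
The leader anticipates this reaction. Substituting into P = 223 - 0.5Q gives P = 285/2 - (1/4)q_R, so π_R = (285/2 - (1/4)q_R)q_R - 57q_R.
Leader FOC: 171/2 - (1/2)q_R = 0, so q_R = 171.
Then q_A = (161 - (1/2)·171) = 151/2.

75.50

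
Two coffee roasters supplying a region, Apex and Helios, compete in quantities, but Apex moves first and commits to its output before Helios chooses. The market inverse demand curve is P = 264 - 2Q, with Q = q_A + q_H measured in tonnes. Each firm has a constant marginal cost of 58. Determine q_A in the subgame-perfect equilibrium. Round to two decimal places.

51.50

Solve by backward induction. Given q_A, the follower Helios maximises π_H = (264 - 2q_A - 2q_H)q_H - 58q_H.
Setting the follower's marginal profit to zero, 206 - 2q_A - 4q_H = 0, i.e. q_H = (206 - 2q_A)/4.
Apex substitutes q_H(q_A) into its own profit: π_A = q_A(264 - 2q_A - (206 - 2q_A)/2) - 58q_A = (161 - q_A)q_A - 58q_A.
Leader FOC: 103 - 2q_A = 0, so q_A = 103/2.
Then q_H = (206 - 2·(103/2))/4 = 103/4.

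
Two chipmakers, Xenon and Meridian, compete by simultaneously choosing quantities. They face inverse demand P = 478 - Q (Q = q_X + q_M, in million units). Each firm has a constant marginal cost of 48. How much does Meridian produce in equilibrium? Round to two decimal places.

143.33

Each firm earns π_i = (478 - Q)q_i - 48q_i.
First-order condition (treating rivals' output as given): 430 - 2q_i - q_j = 0.
With identical firms every q_j equals q_i, so q_j = q_i and 430 = 3q_i, giving q_i = 430/3.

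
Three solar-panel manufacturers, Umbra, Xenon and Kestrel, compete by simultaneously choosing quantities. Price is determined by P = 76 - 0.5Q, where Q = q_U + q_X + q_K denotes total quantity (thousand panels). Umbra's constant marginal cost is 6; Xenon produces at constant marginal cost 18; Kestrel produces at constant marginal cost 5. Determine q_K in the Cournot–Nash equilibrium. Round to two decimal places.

42.50

Umbra's profit: π_U = (76 - 0.5Q)q_U - (6q_U). Setting ∂π_U/∂q_U = 0: 70 - q_U - (1/2)(q_X + q_K) = 0.
Xenon's first-order condition: 58 - q_X - (1/2)(q_U + q_K) = 0.
Kestrel's profit: π_K = (76 - 0.5Q)q_K - (5q_K). Setting ∂π_K/∂q_K = 0: 71 - q_K - (1/2)(q_U + q_X) = 0.
Adding the 3 conditions: 199 − Q − Q = 0, i.e. Q = 199/2.
Back-substituting: q_U = (70 − 199/4)/(1/2) = 81/2, q_X = (58 − 199/4)/(1/2) = 33/2, q_K = (71 − 199/4)/(1/2) = 85/2.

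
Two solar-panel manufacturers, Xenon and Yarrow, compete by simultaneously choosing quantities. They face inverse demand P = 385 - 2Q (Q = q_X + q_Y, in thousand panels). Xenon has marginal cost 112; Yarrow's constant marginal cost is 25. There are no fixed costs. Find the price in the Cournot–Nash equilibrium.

174

Xenon's profit: π_X = (385 - 2Q)q_X - (112q_X). Setting ∂π_X/∂q_X = 0: 273 - 4q_X - 2(q_Y) = 0.
Yarrow's first-order condition: 360 - 4q_Y - 2(q_X) = 0.
So q_X = (273 - 2q_Y)/4 and q_Y = (360 - 2q_X)/4.
Substituting one into the other gives q_X = 31 and q_Y = 149/2.
Total output Q = 211/2, so price P = 385 - 2·(211/2) = 174.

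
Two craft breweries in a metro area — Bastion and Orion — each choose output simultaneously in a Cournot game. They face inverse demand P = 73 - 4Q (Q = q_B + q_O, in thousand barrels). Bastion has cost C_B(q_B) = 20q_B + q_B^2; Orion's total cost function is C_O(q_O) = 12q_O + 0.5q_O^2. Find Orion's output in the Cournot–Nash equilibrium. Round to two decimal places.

Bastion's profit: π_B = (73 - 4Q)q_B - (20q_B + q_B²). Setting ∂π_B/∂q_B = 0: 53 - 10q_B - 4(q_O) = 0.
Orion's first-order condition: 61 - 9q_O - 4(q_B) = 0.
So q_B = (53 - 4q_O)/10 and q_O = (61 - 4q_B)/9.
Substituting one into the other gives q_B = 233/74 and q_O = 199/37.

5.38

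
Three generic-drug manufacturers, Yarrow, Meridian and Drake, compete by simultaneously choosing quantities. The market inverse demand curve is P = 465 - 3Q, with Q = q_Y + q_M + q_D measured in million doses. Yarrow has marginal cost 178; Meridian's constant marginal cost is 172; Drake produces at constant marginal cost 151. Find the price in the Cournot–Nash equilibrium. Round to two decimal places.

241.50

Yarrow's profit: π_Y = (465 - 3Q)q_Y - (178q_Y). Setting ∂π_Y/∂q_Y = 0: 287 - 6q_Y - 3(q_M + q_D) = 0.
Meridian's first-order condition: 293 - 6q_M - 3(q_Y + q_D) = 0.
Drake's first-order condition: 314 - 6q_D - 3(q_Y + q_M) = 0.
Adding the 3 first-order conditions: 894 − 12Q = 0, so Q = 149/2.
Back-substituting: q_Y = (287 − 447/2)/3 = 127/6, q_M = (293 − 447/2)/3 = 139/6, q_D = (314 − 447/2)/3 = 181/6.
Total output Q = 149/2, so price P = 465 - 3·(149/2) = 483/2.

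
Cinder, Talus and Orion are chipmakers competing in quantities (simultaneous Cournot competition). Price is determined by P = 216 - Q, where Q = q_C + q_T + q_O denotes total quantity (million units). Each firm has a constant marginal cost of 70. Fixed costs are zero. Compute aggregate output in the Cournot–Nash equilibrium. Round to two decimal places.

109.50

Each firm earns π_i = (216 - Q)q_i - 70q_i.
First-order condition (treating rivals' output as given): 146 - 2q_i - Σ_{j≠i} q_j = 0.
By symmetry each firm produces the same amount; substituting Σ_{j≠i} q_j = 2q_i yields q_i = 146/4 = 73/2.
Total output Q = 73/2 + 73/2 + 73/2 = 219/2.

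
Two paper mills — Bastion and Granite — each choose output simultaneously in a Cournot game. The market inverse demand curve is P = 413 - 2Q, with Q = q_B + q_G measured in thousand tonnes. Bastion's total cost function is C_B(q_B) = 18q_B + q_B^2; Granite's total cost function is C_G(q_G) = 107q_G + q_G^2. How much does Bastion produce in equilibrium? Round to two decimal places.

54.94

Bastion's profit: π_B = (413 - 2Q)q_B - (18q_B + q_B²). Setting ∂π_B/∂q_B = 0: 395 - 6q_B - 2(q_G) = 0.
Granite's first-order condition: 306 - 6q_G - 2(q_B) = 0.
So q_B = (395 - 2q_G)/6 and q_G = (306 - 2q_B)/6.
Substituting one into the other gives q_B = 879/16 and q_G = 523/16.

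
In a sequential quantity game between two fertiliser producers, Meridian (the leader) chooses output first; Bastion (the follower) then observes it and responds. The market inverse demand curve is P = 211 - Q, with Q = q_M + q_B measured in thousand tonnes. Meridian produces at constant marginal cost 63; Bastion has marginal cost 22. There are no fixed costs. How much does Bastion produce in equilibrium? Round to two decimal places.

67.75

Solve by backward induction. Given q_M, the follower Bastion maximises π_B = (211 - q_M - q_B)q_B - 22q_B.
∂π_B/∂q_B = 189 - q_M - 2q_B = 0 gives the reaction function q_B = (189 - q_M)/2.
Meridian substitutes q_B(q_M) into its own profit: π_M = q_M(211 - q_M - (189 - q_M)/2) - 63q_M = (233/2 - (1/2)q_M)q_M - 63q_M.
Maximising: ∂π_M/∂q_M = 107/2 - q_M = 0, giving q_M = 107/2.
Then q_B = (189 - 107/2)/2 = 271/4.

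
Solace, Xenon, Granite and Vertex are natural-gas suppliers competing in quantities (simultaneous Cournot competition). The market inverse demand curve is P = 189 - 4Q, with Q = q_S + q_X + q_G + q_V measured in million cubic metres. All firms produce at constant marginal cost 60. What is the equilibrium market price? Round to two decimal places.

85.80

A representative firm's profit is π_i = q_i(189 - 4Q) - 60q_i.
First-order condition (treating rivals' output as given): 129 - 8q_i - 4·Σ_{j≠i} q_j = 0.
By symmetry each firm produces the same amount; substituting Σ_{j≠i} q_j = 3q_i yields q_i = 129/20.
Total output Q = 129/5, so price P = 189 - 4·(129/5) = 429/5.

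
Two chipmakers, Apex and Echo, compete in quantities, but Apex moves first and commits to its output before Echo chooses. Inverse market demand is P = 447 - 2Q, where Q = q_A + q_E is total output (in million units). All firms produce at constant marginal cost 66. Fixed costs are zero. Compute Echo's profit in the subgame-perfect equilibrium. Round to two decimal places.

4536.28

Solve by backward induction. Given q_A, the follower Echo maximises π_E = (447 - 2q_A - 2q_E)q_E - 66q_E.
Follower FOC: 381 - 2q_A - 4q_E = 0, so q_E(q_A) = (381 - 2q_A)/4.
The leader anticipates this reaction. Substituting into P = 447 - 2Q gives P = 513/2 - q_A, so π_A = (513/2 - q_A)q_A - 66q_A.
The leader's first-order condition 381/2 - 2q_A = 0 yields q_A = 381/4.
Then q_E = (381 - 2·(381/4))/4 = 381/8.
Price P = 447 - 2·(1143/8) = 645/4.
Echo's profit: (645/4 - 66)·(381/8) = 4536.2813.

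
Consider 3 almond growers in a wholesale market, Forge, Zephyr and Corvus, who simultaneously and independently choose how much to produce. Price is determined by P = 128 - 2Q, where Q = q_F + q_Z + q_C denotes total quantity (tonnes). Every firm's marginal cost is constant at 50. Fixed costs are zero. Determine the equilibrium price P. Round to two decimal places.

69.50

A representative firm's profit is π_i = q_i(128 - 2Q) - 50q_i.
First-order condition (treating rivals' output as given): 78 - 4q_i - 2·Σ_{j≠i} q_j = 0.
By symmetry each firm produces the same amount; substituting Σ_{j≠i} q_j = 2q_i yields q_i = 78/8 = 39/4.
Total output Q = 117/4, so price P = 128 - 2·(117/4) = 139/2.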